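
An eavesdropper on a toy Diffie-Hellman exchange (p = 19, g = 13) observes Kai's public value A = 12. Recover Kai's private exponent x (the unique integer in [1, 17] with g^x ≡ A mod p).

3

Try successive powers of 13 modulo 19:
13^1 ≡ 13
13^2 ≡ 17
13^3 ≡ 12
Found: x = 3.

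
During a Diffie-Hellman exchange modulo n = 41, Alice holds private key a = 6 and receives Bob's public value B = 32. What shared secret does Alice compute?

40

Shared key K = 32^6 mod 41.
32^1 ≡ 32 (mod 41)
32^2 = (32^1)^2 ≡ 32^2 = 1024 ≡ 40 (mod 41)
32^4 = (32^2)^2 ≡ 40^2 = 1600 ≡ 1 (mod 41)
32^6 = 32^4 · 32^2 ≡ 1 · 40 ≡ 40 (mod 41).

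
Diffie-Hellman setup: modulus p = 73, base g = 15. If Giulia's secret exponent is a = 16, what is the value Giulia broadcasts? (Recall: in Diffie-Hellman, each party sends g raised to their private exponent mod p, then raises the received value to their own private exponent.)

Public value = 15^16 mod 73.
15^1 ≡ 15 (mod 73)
15^2 = (15^1)^2 ≡ 15^2 = 225 ≡ 6 (mod 73)
15^4 = (15^2)^2 ≡ 6^2 = 36 ≡ 36 (mod 73)
15^8 = (15^4)^2 ≡ 36^2 = 1296 ≡ 55 (mod 73)
15^16 = (15^8)^2 ≡ 55^2 = 3025 ≡ 32 (mod 73)

32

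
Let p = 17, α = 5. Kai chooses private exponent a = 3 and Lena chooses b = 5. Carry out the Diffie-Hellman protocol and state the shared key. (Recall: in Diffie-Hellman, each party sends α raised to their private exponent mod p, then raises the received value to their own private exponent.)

Kai sends A = α^a mod p = 5^3 mod 17.
5^1 ≡ 5 (mod 17)
5^2 = (5^1)^2 ≡ 5^2 = 25 ≡ 8 (mod 17)
5^3 = 5^2 · 5^1 ≡ 8 · 5 ≡ 6 (mod 17).
So A = 6. Lena then computes K = A^b mod p = 6^5 mod 17.
6^1 ≡ 6 (mod 17)
6^2 = (6^1)^2 ≡ 6^2 = 36 ≡ 2 (mod 17)
6^4 = (6^2)^2 ≡ 2^2 = 4 ≡ 4 (mod 17)
6^5 = 6^4 · 6^1 ≡ 4 · 6 ≡ 7 (mod 17).

7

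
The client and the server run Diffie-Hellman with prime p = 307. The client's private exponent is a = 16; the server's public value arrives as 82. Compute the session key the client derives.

Shared key K = 82^16 mod 307.
82^1 ≡ 82 (mod 307)
82^2 = (82^1)^2 ≡ 82^2 = 6724 ≡ 277 (mod 307)
82^4 = (82^2)^2 ≡ 277^2 = 76729 ≡ 286 (mod 307)
82^8 = (82^4)^2 ≡ 286^2 = 81796 ≡ 134 (mod 307)
82^16 = (82^8)^2 ≡ 134^2 = 17956 ≡ 150 (mod 307)

150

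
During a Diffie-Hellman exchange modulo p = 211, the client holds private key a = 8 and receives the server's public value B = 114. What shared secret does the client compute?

121

Shared key K = 114^8 mod 211.
114^1 ≡ 114 (mod 211)
114^2 = (114^1)^2 ≡ 114^2 = 12996 ≡ 125 (mod 211)
114^4 = (114^2)^2 ≡ 125^2 = 15625 ≡ 11 (mod 211)
114^8 = (114^4)^2 ≡ 11^2 = 121 ≡ 121 (mod 211)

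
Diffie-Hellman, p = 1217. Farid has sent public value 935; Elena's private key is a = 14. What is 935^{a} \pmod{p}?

464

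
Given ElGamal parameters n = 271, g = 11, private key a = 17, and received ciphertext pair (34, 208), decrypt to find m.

Shared mask s = c₁^a mod n = 34^17 mod 271.
34^1 ≡ 34 (mod 271)
34^2 = (34^1)^2 ≡ 34^2 = 1156 ≡ 72 (mod 271)
34^4 = (34^2)^2 ≡ 72^2 = 5184 ≡ 35 (mod 271)
34^8 = (34^4)^2 ≡ 35^2 = 1225 ≡ 141 (mod 271)
34^16 = (34^8)^2 ≡ 141^2 = 19881 ≡ 98 (mod 271)
34^17 = 34^16 · 34^1 ≡ 98 · 34 ≡ 80 (mod 271).
So s = 80; s⁻¹ ≡ 166 (mod 271).
m = c₂ · s⁻¹ mod 271 = 208 · 166 mod 271 = 111.

111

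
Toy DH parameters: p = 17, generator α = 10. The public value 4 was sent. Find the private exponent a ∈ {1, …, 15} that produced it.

Try successive powers of 10 modulo 17:
10^1 ≡ 10
10^2 ≡ 15
10^3 ≡ 14
10^4 ≡ 4
Found: a = 4.

4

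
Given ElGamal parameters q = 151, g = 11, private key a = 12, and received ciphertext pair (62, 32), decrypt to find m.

Shared mask s = c₁^a mod q = 62^12 mod 151.
62^1 ≡ 62 (mod 151)
62^2 = (62^1)^2 ≡ 62^2 = 3844 ≡ 69 (mod 151)
62^4 = (62^2)^2 ≡ 69^2 = 4761 ≡ 80 (mod 151)
62^8 = (62^4)^2 ≡ 80^2 = 6400 ≡ 58 (mod 151)
62^12 = 62^8 · 62^4 ≡ 58 · 80 ≡ 110 (mod 151).
So s = 110; s⁻¹ ≡ 81 (mod 151).
m = c₂ · s⁻¹ mod 151 = 32 · 81 mod 151 = 25.

25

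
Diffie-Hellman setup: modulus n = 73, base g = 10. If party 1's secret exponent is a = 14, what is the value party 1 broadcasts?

46

Public value = 10^14 mod 73.
10^1 ≡ 10 (mod 73)
10^2 = (10^1)^2 ≡ 10^2 = 100 ≡ 27 (mod 73)
10^4 = (10^2)^2 ≡ 27^2 = 729 ≡ 72 (mod 73)
10^8 = (10^4)^2 ≡ 72^2 = 5184 ≡ 1 (mod 73)
10^14 = 10^8 · 10^4 · 10^2 ≡ 1 · 72 · 27 ≡ 46 (mod 73).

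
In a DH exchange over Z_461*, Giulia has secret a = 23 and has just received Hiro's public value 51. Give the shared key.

75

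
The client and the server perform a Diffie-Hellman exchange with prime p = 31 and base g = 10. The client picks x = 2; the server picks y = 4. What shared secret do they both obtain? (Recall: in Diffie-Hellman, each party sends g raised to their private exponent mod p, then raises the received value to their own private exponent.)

The client sends A = g^x mod p = 10^2 mod 31.
10^1 ≡ 10 (mod 31)
10^2 = (10^1)^2 ≡ 10^2 = 100 ≡ 7 (mod 31)
So A = 7. The server then computes K = A^y mod p = 7^4 mod 31.
7^1 ≡ 7 (mod 31)
7^2 = (7^1)^2 ≡ 7^2 = 49 ≡ 18 (mod 31)
7^4 = (7^2)^2 ≡ 18^2 = 324 ≡ 14 (mod 31)

14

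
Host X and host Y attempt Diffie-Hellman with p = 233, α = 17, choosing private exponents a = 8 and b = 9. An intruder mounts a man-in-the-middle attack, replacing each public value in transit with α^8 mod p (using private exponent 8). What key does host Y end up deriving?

63

Host Y receives an intruder's public value M = 17^8 mod 233 instead of the honest one.
17^1 ≡ 17 (mod 233)
17^2 = (17^1)^2 ≡ 17^2 = 289 ≡ 56 (mod 233)
17^4 = (17^2)^2 ≡ 56^2 = 3136 ≡ 107 (mod 233)
17^8 = (17^4)^2 ≡ 107^2 = 11449 ≡ 32 (mod 233)
So M = 32. Host Y computes K = M^9 mod 233.
32^1 ≡ 32 (mod 233)
32^2 = (32^1)^2 ≡ 32^2 = 1024 ≡ 92 (mod 233)
32^4 = (32^2)^2 ≡ 92^2 = 8464 ≡ 76 (mod 233)
32^8 = (32^4)^2 ≡ 76^2 = 5776 ≡ 184 (mod 233)
32^9 = 32^8 · 32^1 ≡ 184 · 32 ≡ 63 (mod 233).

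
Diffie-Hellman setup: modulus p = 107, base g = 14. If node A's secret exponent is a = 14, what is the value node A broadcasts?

49

Public value = 14^14 mod 107.
14^1 ≡ 14 (mod 107)
14^2 = (14^1)^2 ≡ 14^2 = 196 ≡ 89 (mod 107)
14^4 = (14^2)^2 ≡ 89^2 = 7921 ≡ 3 (mod 107)
14^8 = (14^4)^2 ≡ 3^2 = 9 ≡ 9 (mod 107)
14^14 = 14^8 · 14^4 · 14^2 ≡ 9 · 3 · 89 ≡ 49 (mod 107).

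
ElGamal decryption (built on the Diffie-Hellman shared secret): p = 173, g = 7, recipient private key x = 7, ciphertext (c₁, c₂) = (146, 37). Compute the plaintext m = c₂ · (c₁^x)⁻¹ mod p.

44

Shared mask s = c₁^x mod p = 146^7 mod 173.
146^1 ≡ 146 (mod 173)
146^2 = (146^1)^2 ≡ 146^2 = 21316 ≡ 37 (mod 173)
146^4 = (146^2)^2 ≡ 37^2 = 1369 ≡ 158 (mod 173)
146^7 = 146^4 · 146^2 · 146^1 ≡ 158 · 37 · 146 ≡ 107 (mod 173).
So s = 107; s⁻¹ ≡ 76 (mod 173).
m = c₂ · s⁻¹ mod 173 = 37 · 76 mod 173 = 44.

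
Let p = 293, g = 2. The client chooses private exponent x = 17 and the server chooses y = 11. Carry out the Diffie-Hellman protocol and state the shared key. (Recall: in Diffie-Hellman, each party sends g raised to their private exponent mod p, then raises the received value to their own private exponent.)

173

The server sends B = g^y mod p = 2^11 mod 293.
2^1 ≡ 2 (mod 293)
2^2 = (2^1)^2 ≡ 2^2 = 4 ≡ 4 (mod 293)
2^4 = (2^2)^2 ≡ 4^2 = 16 ≡ 16 (mod 293)
2^8 = (2^4)^2 ≡ 16^2 = 256 ≡ 256 (mod 293)
2^11 = 2^8 · 2^2 · 2^1 ≡ 256 · 4 · 2 ≡ 290 (mod 293).
So B = 290. The client then computes K = B^x mod p = 290^17 mod 293.
290^1 ≡ 290 (mod 293)
290^2 = (290^1)^2 ≡ 290^2 = 84100 ≡ 9 (mod 293)
290^4 = (290^2)^2 ≡ 9^2 = 81 ≡ 81 (mod 293)
290^8 = (290^4)^2 ≡ 81^2 = 6561 ≡ 115 (mod 293)
290^16 = (290^8)^2 ≡ 115^2 = 13225 ≡ 40 (mod 293)
290^17 = 290^16 · 290^1 ≡ 40 · 290 ≡ 173 (mod 293).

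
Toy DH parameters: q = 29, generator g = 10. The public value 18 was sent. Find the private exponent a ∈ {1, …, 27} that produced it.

9

Try successive powers of 10 modulo 29:
10^1 ≡ 10
10^2 ≡ 13
10^3 ≡ 14
10^4 ≡ 24
10^5 ≡ 8
10^6 ≡ 22
10^7 ≡ 17
10^8 ≡ 25
10^9 ≡ 18
Found: a = 9.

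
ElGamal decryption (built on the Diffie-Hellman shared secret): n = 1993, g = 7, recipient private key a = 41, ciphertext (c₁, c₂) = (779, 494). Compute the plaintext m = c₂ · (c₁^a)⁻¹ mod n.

249

Shared mask s = c₁^a mod n = 779^41 mod 1993.
779^1 ≡ 779 (mod 1993)
779^2 = (779^1)^2 ≡ 779^2 = 606841 ≡ 969 (mod 1993)
779^4 = (779^2)^2 ≡ 969^2 = 938961 ≡ 258 (mod 1993)
779^8 = (779^4)^2 ≡ 258^2 = 66564 ≡ 795 (mod 1993)
779^16 = (779^8)^2 ≡ 795^2 = 632025 ≡ 244 (mod 1993)
779^32 = (779^16)^2 ≡ 244^2 = 59536 ≡ 1739 (mod 1993)
779^41 = 779^32 · 779^8 · 779^1 ≡ 1739 · 795 · 779 ≡ 34 (mod 1993).
So s = 34; s⁻¹ ≡ 1231 (mod 1993).
m = c₂ · s⁻¹ mod 1993 = 494 · 1231 mod 1993 = 249.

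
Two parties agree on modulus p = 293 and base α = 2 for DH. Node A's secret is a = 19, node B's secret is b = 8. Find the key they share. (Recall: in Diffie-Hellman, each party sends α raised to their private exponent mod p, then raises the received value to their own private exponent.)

Node B sends B = α^b mod p = 2^8 mod 293.
2^1 ≡ 2 (mod 293)
2^2 = (2^1)^2 ≡ 2^2 = 4 ≡ 4 (mod 293)
2^4 = (2^2)^2 ≡ 4^2 = 16 ≡ 16 (mod 293)
2^8 = (2^4)^2 ≡ 16^2 = 256 ≡ 256 (mod 293)
So B = 256. Node A then computes K = B^a mod p = 256^19 mod 293.
256^1 ≡ 256 (mod 293)
256^2 = (256^1)^2 ≡ 256^2 = 65536 ≡ 197 (mod 293)
256^4 = (256^2)^2 ≡ 197^2 = 38809 ≡ 133 (mod 293)
256^8 = (256^4)^2 ≡ 133^2 = 17689 ≡ 109 (mod 293)
256^16 = (256^8)^2 ≡ 109^2 = 11881 ≡ 161 (mod 293)
256^19 = 256^16 · 256^2 · 256^1 ≡ 161 · 197 · 256 ≡ 229 (mod 293).

229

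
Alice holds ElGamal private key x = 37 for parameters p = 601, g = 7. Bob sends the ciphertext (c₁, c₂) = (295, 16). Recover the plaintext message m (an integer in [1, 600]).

440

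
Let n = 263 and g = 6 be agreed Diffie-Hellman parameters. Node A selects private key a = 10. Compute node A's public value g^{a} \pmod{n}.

109

Public value = 6^{10} \pmod{263}.
6^1 ≡ 6 (mod 263)
6^2 = (6^1)^2 ≡ 6^2 = 36 ≡ 36 (mod 263)
6^4 = (6^2)^2 ≡ 36^2 = 1296 ≡ 244 (mod 263)
6^8 = (6^4)^2 ≡ 244^2 = 59536 ≡ 98 (mod 263)
6^10 = 6^8 · 6^2 ≡ 98 · 36 ≡ 109 (mod 263).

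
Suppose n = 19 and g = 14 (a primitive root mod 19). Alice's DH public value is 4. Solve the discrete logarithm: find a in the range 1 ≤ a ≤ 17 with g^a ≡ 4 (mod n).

Try successive powers of 14 modulo 19:
14^1 ≡ 14
14^2 ≡ 6
14^3 ≡ 8
14^4 ≡ 17
14^5 ≡ 10
14^6 ≡ 7
14^7 ≡ 3
14^8 ≡ 4
Found: a = 8.

8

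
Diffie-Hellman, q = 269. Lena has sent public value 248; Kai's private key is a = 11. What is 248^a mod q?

Shared key K = 248^11 mod 269.
248^1 ≡ 248 (mod 269)
248^2 = (248^1)^2 ≡ 248^2 = 61504 ≡ 172 (mod 269)
248^4 = (248^2)^2 ≡ 172^2 = 29584 ≡ 263 (mod 269)
248^8 = (248^4)^2 ≡ 263^2 = 69169 ≡ 36 (mod 269)
248^11 = 248^8 · 248^2 · 248^1 ≡ 36 · 172 · 248 ≡ 164 (mod 269).

164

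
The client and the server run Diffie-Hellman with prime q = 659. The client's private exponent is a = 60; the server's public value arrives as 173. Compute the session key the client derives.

Shared key K = 173^60 mod 659.
173^1 ≡ 173 (mod 659)
173^2 = (173^1)^2 ≡ 173^2 = 29929 ≡ 274 (mod 659)
173^4 = (173^2)^2 ≡ 274^2 = 75076 ≡ 609 (mod 659)
173^8 = (173^4)^2 ≡ 609^2 = 370881 ≡ 523 (mod 659)
173^16 = (173^8)^2 ≡ 523^2 = 273529 ≡ 44 (mod 659)
173^32 = (173^16)^2 ≡ 44^2 = 1936 ≡ 618 (mod 659)
173^60 = 173^32 · 173^16 · 173^8 · 173^4 ≡ 618 · 44 · 523 · 609 ≡ 85 (mod 659).

85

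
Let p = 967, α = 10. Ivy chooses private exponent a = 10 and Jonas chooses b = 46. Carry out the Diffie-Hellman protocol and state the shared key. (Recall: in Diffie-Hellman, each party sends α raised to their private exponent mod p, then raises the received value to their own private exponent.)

792

Ivy sends A = α^a mod p = 10^10 mod 967.
10^1 ≡ 10 (mod 967)
10^2 = (10^1)^2 ≡ 10^2 = 100 ≡ 100 (mod 967)
10^4 = (10^2)^2 ≡ 100^2 = 10000 ≡ 330 (mod 967)
10^8 = (10^4)^2 ≡ 330^2 = 108900 ≡ 596 (mod 967)
10^10 = 10^8 · 10^2 ≡ 596 · 100 ≡ 613 (mod 967).
So A = 613. Jonas then computes K = A^b mod p = 613^46 mod 967.
613^1 ≡ 613 (mod 967)
613^2 = (613^1)^2 ≡ 613^2 = 375769 ≡ 573 (mod 967)
613^4 = (613^2)^2 ≡ 573^2 = 328329 ≡ 516 (mod 967)
613^8 = (613^4)^2 ≡ 516^2 = 266256 ≡ 331 (mod 967)
613^16 = (613^8)^2 ≡ 331^2 = 109561 ≡ 290 (mod 967)
613^32 = (613^16)^2 ≡ 290^2 = 84100 ≡ 938 (mod 967)
613^46 = 613^32 · 613^8 · 613^4 · 613^2 ≡ 938 · 331 · 516 · 573 ≡ 792 (mod 967).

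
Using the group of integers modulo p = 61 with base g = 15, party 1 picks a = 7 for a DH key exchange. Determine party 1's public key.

Public value = 15^{7} \pmod{61}.
15^1 ≡ 15 (mod 61)
15^2 = (15^1)^2 ≡ 15^2 = 225 ≡ 42 (mod 61)
15^4 = (15^2)^2 ≡ 42^2 = 1764 ≡ 56 (mod 61)
15^7 = 15^4 · 15^2 · 15^1 ≡ 56 · 42 · 15 ≡ 22 (mod 61).

22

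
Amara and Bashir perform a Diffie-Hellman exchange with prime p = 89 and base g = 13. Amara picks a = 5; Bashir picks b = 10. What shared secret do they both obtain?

Bashir sends B = g^b mod p = 13^10 mod 89.
13^1 ≡ 13 (mod 89)
13^2 = (13^1)^2 ≡ 13^2 = 169 ≡ 80 (mod 89)
13^4 = (13^2)^2 ≡ 80^2 = 6400 ≡ 81 (mod 89)
13^8 = (13^4)^2 ≡ 81^2 = 6561 ≡ 64 (mod 89)
13^10 = 13^8 · 13^2 ≡ 64 · 80 ≡ 47 (mod 89).
So B = 47. Amara then computes K = B^a mod p = 47^5 mod 89.
47^1 ≡ 47 (mod 89)
47^2 = (47^1)^2 ≡ 47^2 = 2209 ≡ 73 (mod 89)
47^4 = (47^2)^2 ≡ 73^2 = 5329 ≡ 78 (mod 89)
47^5 = 47^4 · 47^1 ≡ 78 · 47 ≡ 17 (mod 89).

17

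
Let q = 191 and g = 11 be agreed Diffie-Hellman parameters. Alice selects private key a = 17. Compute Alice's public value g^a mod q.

Public value = 11^17 mod 191.
11^1 ≡ 11 (mod 191)
11^2 = (11^1)^2 ≡ 11^2 = 121 ≡ 121 (mod 191)
11^4 = (11^2)^2 ≡ 121^2 = 14641 ≡ 125 (mod 191)
11^8 = (11^4)^2 ≡ 125^2 = 15625 ≡ 154 (mod 191)
11^16 = (11^8)^2 ≡ 154^2 = 23716 ≡ 32 (mod 191)
11^17 = 11^16 · 11^1 ≡ 32 · 11 ≡ 161 (mod 191).

161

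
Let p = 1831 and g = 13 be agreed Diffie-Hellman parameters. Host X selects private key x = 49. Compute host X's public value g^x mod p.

27

Public value = 13^49 mod 1831.
13^1 ≡ 13 (mod 1831)
13^2 = (13^1)^2 ≡ 13^2 = 169 ≡ 169 (mod 1831)
13^4 = (13^2)^2 ≡ 169^2 = 28561 ≡ 1096 (mod 1831)
13^8 = (13^4)^2 ≡ 1096^2 = 1201216 ≡ 80 (mod 1831)
13^16 = (13^8)^2 ≡ 80^2 = 6400 ≡ 907 (mod 1831)
13^32 = (13^16)^2 ≡ 907^2 = 822649 ≡ 530 (mod 1831)
13^49 = 13^32 · 13^16 · 13^1 ≡ 530 · 907 · 13 ≡ 27 (mod 1831).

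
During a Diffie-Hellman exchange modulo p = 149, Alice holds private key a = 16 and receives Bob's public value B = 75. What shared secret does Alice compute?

31

Shared key K = 75^16 mod 149.
75^1 ≡ 75 (mod 149)
75^2 = (75^1)^2 ≡ 75^2 = 5625 ≡ 112 (mod 149)
75^4 = (75^2)^2 ≡ 112^2 = 12544 ≡ 28 (mod 149)
75^8 = (75^4)^2 ≡ 28^2 = 784 ≡ 39 (mod 149)
75^16 = (75^8)^2 ≡ 39^2 = 1521 ≡ 31 (mod 149)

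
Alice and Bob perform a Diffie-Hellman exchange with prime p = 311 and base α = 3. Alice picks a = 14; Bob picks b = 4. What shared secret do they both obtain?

127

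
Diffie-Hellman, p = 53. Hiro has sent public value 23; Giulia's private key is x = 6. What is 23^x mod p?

Shared key K = 23^6 mod 53.
23^1 ≡ 23 (mod 53)
23^2 = (23^1)^2 ≡ 23^2 = 529 ≡ 52 (mod 53)
23^4 = (23^2)^2 ≡ 52^2 = 2704 ≡ 1 (mod 53)
23^6 = 23^4 · 23^2 ≡ 1 · 52 ≡ 52 (mod 53).

52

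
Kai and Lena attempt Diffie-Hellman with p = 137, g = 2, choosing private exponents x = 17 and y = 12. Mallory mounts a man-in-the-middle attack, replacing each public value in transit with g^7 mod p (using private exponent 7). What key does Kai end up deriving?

37

Kai receives Mallory's public value M = 2^7 mod 137 instead of the honest one.
2^1 ≡ 2 (mod 137)
2^2 = (2^1)^2 ≡ 2^2 = 4 ≡ 4 (mod 137)
2^4 = (2^2)^2 ≡ 4^2 = 16 ≡ 16 (mod 137)
2^7 = 2^4 · 2^2 · 2^1 ≡ 16 · 4 · 2 ≡ 128 (mod 137).
So M = 128. Kai computes K = M^17 mod 137.
128^1 ≡ 128 (mod 137)
128^2 = (128^1)^2 ≡ 128^2 = 16384 ≡ 81 (mod 137)
128^4 = (128^2)^2 ≡ 81^2 = 6561 ≡ 122 (mod 137)
128^8 = (128^4)^2 ≡ 122^2 = 14884 ≡ 88 (mod 137)
128^16 = (128^8)^2 ≡ 88^2 = 7744 ≡ 72 (mod 137)
128^17 = 128^16 · 128^1 ≡ 72 · 128 ≡ 37 (mod 137).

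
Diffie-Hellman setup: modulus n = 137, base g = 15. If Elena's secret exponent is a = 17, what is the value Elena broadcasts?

136

Public value = 15^17 mod 137.
15^1 ≡ 15 (mod 137)
15^2 = (15^1)^2 ≡ 15^2 = 225 ≡ 88 (mod 137)
15^4 = (15^2)^2 ≡ 88^2 = 7744 ≡ 72 (mod 137)
15^8 = (15^4)^2 ≡ 72^2 = 5184 ≡ 115 (mod 137)
15^16 = (15^8)^2 ≡ 115^2 = 13225 ≡ 73 (mod 137)
15^17 = 15^16 · 15^1 ≡ 73 · 15 ≡ 136 (mod 137).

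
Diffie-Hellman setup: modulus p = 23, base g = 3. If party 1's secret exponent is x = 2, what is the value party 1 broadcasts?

Public value = 3^2 (mod 23).
3^1 ≡ 3 (mod 23)
3^2 = (3^1)^2 ≡ 3^2 = 9 ≡ 9 (mod 23)

9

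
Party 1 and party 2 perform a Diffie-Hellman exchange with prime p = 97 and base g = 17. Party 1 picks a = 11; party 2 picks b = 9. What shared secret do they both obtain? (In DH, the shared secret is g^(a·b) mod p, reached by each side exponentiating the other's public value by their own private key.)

63

Party 1 sends A = g^a mod p = 17^11 mod 97.
17^1 ≡ 17 (mod 97)
17^2 = (17^1)^2 ≡ 17^2 = 289 ≡ 95 (mod 97)
17^4 = (17^2)^2 ≡ 95^2 = 9025 ≡ 4 (mod 97)
17^8 = (17^4)^2 ≡ 4^2 = 16 ≡ 16 (mod 97)
17^11 = 17^8 · 17^2 · 17^1 ≡ 16 · 95 · 17 ≡ 38 (mod 97).
So A = 38. Party 2 then computes K = A^b mod p = 38^9 mod 97.
38^1 ≡ 38 (mod 97)
38^2 = (38^1)^2 ≡ 38^2 = 1444 ≡ 86 (mod 97)
38^4 = (38^2)^2 ≡ 86^2 = 7396 ≡ 24 (mod 97)
38^8 = (38^4)^2 ≡ 24^2 = 576 ≡ 91 (mod 97)
38^9 = 38^8 · 38^1 ≡ 91 · 38 ≡ 63 (mod 97).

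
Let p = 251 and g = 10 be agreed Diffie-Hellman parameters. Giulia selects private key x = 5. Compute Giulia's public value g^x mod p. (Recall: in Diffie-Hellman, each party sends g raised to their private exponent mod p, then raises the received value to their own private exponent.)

102

Public value = 10^5 mod 251.
10^1 ≡ 10 (mod 251)
10^2 = (10^1)^2 ≡ 10^2 = 100 ≡ 100 (mod 251)
10^4 = (10^2)^2 ≡ 100^2 = 10000 ≡ 211 (mod 251)
10^5 = 10^4 · 10^1 ≡ 211 · 10 ≡ 102 (mod 251).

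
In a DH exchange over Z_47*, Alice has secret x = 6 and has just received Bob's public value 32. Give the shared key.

34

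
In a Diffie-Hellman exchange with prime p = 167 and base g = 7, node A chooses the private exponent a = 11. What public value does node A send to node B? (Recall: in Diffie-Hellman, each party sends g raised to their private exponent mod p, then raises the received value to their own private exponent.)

150

Public value = 7^11 mod 167.
7^1 ≡ 7 (mod 167)
7^2 = (7^1)^2 ≡ 7^2 = 49 ≡ 49 (mod 167)
7^4 = (7^2)^2 ≡ 49^2 = 2401 ≡ 63 (mod 167)
7^8 = (7^4)^2 ≡ 63^2 = 3969 ≡ 128 (mod 167)
7^11 = 7^8 · 7^2 · 7^1 ≡ 128 · 49 · 7 ≡ 150 (mod 167).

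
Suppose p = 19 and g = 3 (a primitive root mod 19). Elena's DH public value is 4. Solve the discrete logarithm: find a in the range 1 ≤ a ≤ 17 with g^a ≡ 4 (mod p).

Try successive powers of 3 modulo 19:
3^1 ≡ 3
3^2 ≡ 9
3^3 ≡ 8
3^4 ≡ 5
3^5 ≡ 15
3^6 ≡ 7
3^7 ≡ 2
3^8 ≡ 6
3^9 ≡ 18
3^10 ≡ 16
3^11 ≡ 10
3^12 ≡ 11
3^13 ≡ 14
3^14 ≡ 4
Found: a = 14.

14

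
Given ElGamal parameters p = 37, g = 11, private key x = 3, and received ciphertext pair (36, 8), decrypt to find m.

Shared mask s = c₁^x mod p = 36^3 mod 37.
36^1 ≡ 36 (mod 37)
36^2 = (36^1)^2 ≡ 36^2 = 1296 ≡ 1 (mod 37)
36^3 = 36^2 · 36^1 ≡ 1 · 36 ≡ 36 (mod 37).
So s = 36; s⁻¹ ≡ 36 (mod 37).
m = c₂ · s⁻¹ mod 37 = 8 · 36 mod 37 = 29.

29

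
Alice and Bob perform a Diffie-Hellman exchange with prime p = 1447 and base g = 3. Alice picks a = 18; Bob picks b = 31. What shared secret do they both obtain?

240

Alice sends A = g^a mod p = 3^18 mod 1447.
3^1 ≡ 3 (mod 1447)
3^2 = (3^1)^2 ≡ 3^2 = 9 ≡ 9 (mod 1447)
3^4 = (3^2)^2 ≡ 9^2 = 81 ≡ 81 (mod 1447)
3^8 = (3^4)^2 ≡ 81^2 = 6561 ≡ 773 (mod 1447)
3^16 = (3^8)^2 ≡ 773^2 = 597529 ≡ 1365 (mod 1447)
3^18 = 3^16 · 3^2 ≡ 1365 · 9 ≡ 709 (mod 1447).
So A = 709. Bob then computes K = A^b mod p = 709^31 mod 1447.
709^1 ≡ 709 (mod 1447)
709^2 = (709^1)^2 ≡ 709^2 = 502681 ≡ 572 (mod 1447)
709^4 = (709^2)^2 ≡ 572^2 = 327184 ≡ 162 (mod 1447)
709^8 = (709^4)^2 ≡ 162^2 = 26244 ≡ 198 (mod 1447)
709^16 = (709^8)^2 ≡ 198^2 = 39204 ≡ 135 (mod 1447)
709^31 = 709^16 · 709^8 · 709^4 · 709^2 · 709^1 ≡ 135 · 198 · 162 · 572 · 709 ≡ 240 (mod 1447).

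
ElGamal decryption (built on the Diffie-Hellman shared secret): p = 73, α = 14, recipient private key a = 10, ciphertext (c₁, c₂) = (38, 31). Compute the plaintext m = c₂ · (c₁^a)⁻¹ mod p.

47

Shared mask s = c₁^a mod p = 38^10 mod 73.
38^1 ≡ 38 (mod 73)
38^2 = (38^1)^2 ≡ 38^2 = 1444 ≡ 57 (mod 73)
38^4 = (38^2)^2 ≡ 57^2 = 3249 ≡ 37 (mod 73)
38^8 = (38^4)^2 ≡ 37^2 = 1369 ≡ 55 (mod 73)
38^10 = 38^8 · 38^2 ≡ 55 · 57 ≡ 69 (mod 73).
So s = 69; s⁻¹ ≡ 18 (mod 73).
m = c₂ · s⁻¹ mod 73 = 31 · 18 mod 73 = 47.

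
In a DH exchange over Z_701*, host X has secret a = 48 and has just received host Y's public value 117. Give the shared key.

Shared key K = 117^48 mod 701.
117^1 ≡ 117 (mod 701)
117^2 = (117^1)^2 ≡ 117^2 = 13689 ≡ 370 (mod 701)
117^4 = (117^2)^2 ≡ 370^2 = 136900 ≡ 205 (mod 701)
117^8 = (117^4)^2 ≡ 205^2 = 42025 ≡ 666 (mod 701)
117^16 = (117^8)^2 ≡ 666^2 = 443556 ≡ 524 (mod 701)
117^32 = (117^16)^2 ≡ 524^2 = 274576 ≡ 485 (mod 701)
117^48 = 117^32 · 117^16 ≡ 485 · 524 ≡ 378 (mod 701).

378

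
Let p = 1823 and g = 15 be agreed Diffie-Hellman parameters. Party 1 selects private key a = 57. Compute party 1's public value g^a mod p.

1591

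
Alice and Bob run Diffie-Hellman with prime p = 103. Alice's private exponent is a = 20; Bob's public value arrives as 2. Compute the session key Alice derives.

36

Shared key K = 2^20 mod 103.
2^1 ≡ 2 (mod 103)
2^2 = (2^1)^2 ≡ 2^2 = 4 ≡ 4 (mod 103)
2^4 = (2^2)^2 ≡ 4^2 = 16 ≡ 16 (mod 103)
2^8 = (2^4)^2 ≡ 16^2 = 256 ≡ 50 (mod 103)
2^16 = (2^8)^2 ≡ 50^2 = 2500 ≡ 28 (mod 103)
2^20 = 2^16 · 2^4 ≡ 28 · 16 ≡ 36 (mod 103).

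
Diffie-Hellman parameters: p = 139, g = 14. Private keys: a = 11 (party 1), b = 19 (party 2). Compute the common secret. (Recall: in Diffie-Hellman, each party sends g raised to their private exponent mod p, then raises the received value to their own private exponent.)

82

Party 2 sends B = g^b mod p = 14^19 mod 139.
14^1 ≡ 14 (mod 139)
14^2 = (14^1)^2 ≡ 14^2 = 196 ≡ 57 (mod 139)
14^4 = (14^2)^2 ≡ 57^2 = 3249 ≡ 52 (mod 139)
14^8 = (14^4)^2 ≡ 52^2 = 2704 ≡ 63 (mod 139)
14^16 = (14^8)^2 ≡ 63^2 = 3969 ≡ 77 (mod 139)
14^19 = 14^16 · 14^2 · 14^1 ≡ 77 · 57 · 14 ≡ 8 (mod 139).
So B = 8. Party 1 then computes K = B^a mod p = 8^11 mod 139.
8^1 ≡ 8 (mod 139)
8^2 = (8^1)^2 ≡ 8^2 = 64 ≡ 64 (mod 139)
8^4 = (8^2)^2 ≡ 64^2 = 4096 ≡ 65 (mod 139)
8^8 = (8^4)^2 ≡ 65^2 = 4225 ≡ 55 (mod 139)
8^11 = 8^8 · 8^2 · 8^1 ≡ 55 · 64 · 8 ≡ 82 (mod 139).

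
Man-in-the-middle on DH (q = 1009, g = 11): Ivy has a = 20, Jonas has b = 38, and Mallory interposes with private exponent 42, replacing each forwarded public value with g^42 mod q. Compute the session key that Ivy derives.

Ivy receives Mallory's public value M = 11^42 mod 1009 instead of the honest one.
11^1 ≡ 11 (mod 1009)
11^2 = (11^1)^2 ≡ 11^2 = 121 ≡ 121 (mod 1009)
11^4 = (11^2)^2 ≡ 121^2 = 14641 ≡ 515 (mod 1009)
11^8 = (11^4)^2 ≡ 515^2 = 265225 ≡ 867 (mod 1009)
11^16 = (11^8)^2 ≡ 867^2 = 751689 ≡ 993 (mod 1009)
11^32 = (11^16)^2 ≡ 993^2 = 986049 ≡ 256 (mod 1009)
11^42 = 11^32 · 11^8 · 11^2 ≡ 256 · 867 · 121 ≡ 648 (mod 1009).
So M = 648. Ivy computes K = M^20 mod 1009.
648^1 ≡ 648 (mod 1009)
648^2 = (648^1)^2 ≡ 648^2 = 419904 ≡ 160 (mod 1009)
648^4 = (648^2)^2 ≡ 160^2 = 25600 ≡ 375 (mod 1009)
648^8 = (648^4)^2 ≡ 375^2 = 140625 ≡ 374 (mod 1009)
648^16 = (648^8)^2 ≡ 374^2 = 139876 ≡ 634 (mod 1009)
648^20 = 648^16 · 648^4 ≡ 634 · 375 ≡ 635 (mod 1009).

635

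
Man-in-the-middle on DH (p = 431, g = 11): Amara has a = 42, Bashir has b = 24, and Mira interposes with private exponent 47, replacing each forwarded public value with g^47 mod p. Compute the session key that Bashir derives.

61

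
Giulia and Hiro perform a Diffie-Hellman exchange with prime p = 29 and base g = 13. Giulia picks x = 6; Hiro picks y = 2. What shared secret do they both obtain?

Giulia sends A = g^x mod p = 13^6 mod 29.
13^1 ≡ 13 (mod 29)
13^2 = (13^1)^2 ≡ 13^2 = 169 ≡ 24 (mod 29)
13^4 = (13^2)^2 ≡ 24^2 = 576 ≡ 25 (mod 29)
13^6 = 13^4 · 13^2 ≡ 25 · 24 ≡ 20 (mod 29).
So A = 20. Hiro then computes K = A^y mod p = 20^2 mod 29.
20^1 ≡ 20 (mod 29)
20^2 = (20^1)^2 ≡ 20^2 = 400 ≡ 23 (mod 29)

23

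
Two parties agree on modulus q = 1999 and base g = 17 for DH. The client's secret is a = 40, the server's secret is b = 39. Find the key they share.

The server sends B = g^b mod q = 17^39 mod 1999.
17^1 ≡ 17 (mod 1999)
17^2 = (17^1)^2 ≡ 17^2 = 289 ≡ 289 (mod 1999)
17^4 = (17^2)^2 ≡ 289^2 = 83521 ≡ 1562 (mod 1999)
17^8 = (17^4)^2 ≡ 1562^2 = 2439844 ≡ 1064 (mod 1999)
17^16 = (17^8)^2 ≡ 1064^2 = 1132096 ≡ 662 (mod 1999)
17^32 = (17^16)^2 ≡ 662^2 = 438244 ≡ 463 (mod 1999)
17^39 = 17^32 · 17^4 · 17^2 · 17^1 ≡ 463 · 1562 · 289 · 17 ≡ 522 (mod 1999).
So B = 522. The client then computes K = B^a mod q = 522^40 mod 1999.
522^1 ≡ 522 (mod 1999)
522^2 = (522^1)^2 ≡ 522^2 = 272484 ≡ 620 (mod 1999)
522^4 = (522^2)^2 ≡ 620^2 = 384400 ≡ 592 (mod 1999)
522^8 = (522^4)^2 ≡ 592^2 = 350464 ≡ 639 (mod 1999)
522^16 = (522^8)^2 ≡ 639^2 = 408321 ≡ 525 (mod 1999)
522^32 = (522^16)^2 ≡ 525^2 = 275625 ≡ 1762 (mod 1999)
522^40 = 522^32 · 522^8 ≡ 1762 · 639 ≡ 481 (mod 1999).

481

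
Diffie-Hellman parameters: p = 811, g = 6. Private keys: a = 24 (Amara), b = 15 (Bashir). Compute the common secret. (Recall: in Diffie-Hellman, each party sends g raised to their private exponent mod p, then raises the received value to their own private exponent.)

796

Amara sends A = g^a mod p = 6^24 mod 811.
6^1 ≡ 6 (mod 811)
6^2 = (6^1)^2 ≡ 6^2 = 36 ≡ 36 (mod 811)
6^4 = (6^2)^2 ≡ 36^2 = 1296 ≡ 485 (mod 811)
6^8 = (6^4)^2 ≡ 485^2 = 235225 ≡ 35 (mod 811)
6^16 = (6^8)^2 ≡ 35^2 = 1225 ≡ 414 (mod 811)
6^24 = 6^16 · 6^8 ≡ 414 · 35 ≡ 703 (mod 811).
So A = 703. Bashir then computes K = A^b mod p = 703^15 mod 811.
703^1 ≡ 703 (mod 811)
703^2 = (703^1)^2 ≡ 703^2 = 494209 ≡ 310 (mod 811)
703^4 = (703^2)^2 ≡ 310^2 = 96100 ≡ 402 (mod 811)
703^8 = (703^4)^2 ≡ 402^2 = 161604 ≡ 215 (mod 811)
703^15 = 703^8 · 703^4 · 703^2 · 703^1 ≡ 215 · 402 · 310 · 703 ≡ 796 (mod 811).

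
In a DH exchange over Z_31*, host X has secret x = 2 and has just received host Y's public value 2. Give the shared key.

Shared key K = 2^2 mod 31.
2^1 ≡ 2 (mod 31)
2^2 = (2^1)^2 ≡ 2^2 = 4 ≡ 4 (mod 31)

4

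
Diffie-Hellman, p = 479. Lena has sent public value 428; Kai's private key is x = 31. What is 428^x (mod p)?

20

Shared key K = 428^31 mod 479.
428^1 ≡ 428 (mod 479)
428^2 = (428^1)^2 ≡ 428^2 = 183184 ≡ 206 (mod 479)
428^4 = (428^2)^2 ≡ 206^2 = 42436 ≡ 284 (mod 479)
428^8 = (428^4)^2 ≡ 284^2 = 80656 ≡ 184 (mod 479)
428^16 = (428^8)^2 ≡ 184^2 = 33856 ≡ 326 (mod 479)
428^31 = 428^16 · 428^8 · 428^4 · 428^2 · 428^1 ≡ 326 · 184 · 284 · 206 · 428 ≡ 20 (mod 479).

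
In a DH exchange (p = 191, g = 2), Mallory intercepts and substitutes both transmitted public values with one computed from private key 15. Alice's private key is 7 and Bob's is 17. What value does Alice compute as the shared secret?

69

Alice receives Mallory's public value M = 2^15 mod 191 instead of the honest one.
2^1 ≡ 2 (mod 191)
2^2 = (2^1)^2 ≡ 2^2 = 4 ≡ 4 (mod 191)
2^4 = (2^2)^2 ≡ 4^2 = 16 ≡ 16 (mod 191)
2^8 = (2^4)^2 ≡ 16^2 = 256 ≡ 65 (mod 191)
2^15 = 2^8 · 2^4 · 2^2 · 2^1 ≡ 65 · 16 · 4 · 2 ≡ 107 (mod 191).
So M = 107. Alice computes K = M^7 mod 191.
107^1 ≡ 107 (mod 191)
107^2 = (107^1)^2 ≡ 107^2 = 11449 ≡ 180 (mod 191)
107^4 = (107^2)^2 ≡ 180^2 = 32400 ≡ 121 (mod 191)
107^7 = 107^4 · 107^2 · 107^1 ≡ 121 · 180 · 107 ≡ 69 (mod 191).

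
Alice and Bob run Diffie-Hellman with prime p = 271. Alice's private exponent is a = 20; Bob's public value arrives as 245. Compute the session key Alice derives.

5

Shared key K = 245^20 mod 271.
245^1 ≡ 245 (mod 271)
245^2 = (245^1)^2 ≡ 245^2 = 60025 ≡ 134 (mod 271)
245^4 = (245^2)^2 ≡ 134^2 = 17956 ≡ 70 (mod 271)
245^8 = (245^4)^2 ≡ 70^2 = 4900 ≡ 22 (mod 271)
245^16 = (245^8)^2 ≡ 22^2 = 484 ≡ 213 (mod 271)
245^20 = 245^16 · 245^4 ≡ 213 · 70 ≡ 5 (mod 271).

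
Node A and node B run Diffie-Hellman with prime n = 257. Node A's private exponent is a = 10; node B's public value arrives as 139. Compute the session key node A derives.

92

Shared key K = 139^10 mod 257.
139^1 ≡ 139 (mod 257)
139^2 = (139^1)^2 ≡ 139^2 = 19321 ≡ 46 (mod 257)
139^4 = (139^2)^2 ≡ 46^2 = 2116 ≡ 60 (mod 257)
139^8 = (139^4)^2 ≡ 60^2 = 3600 ≡ 2 (mod 257)
139^10 = 139^8 · 139^2 ≡ 2 · 46 ≡ 92 (mod 257).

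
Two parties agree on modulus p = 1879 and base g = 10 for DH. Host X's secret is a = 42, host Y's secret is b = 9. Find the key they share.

1347

Host Y sends B = g^b mod p = 10^9 mod 1879.
10^1 ≡ 10 (mod 1879)
10^2 = (10^1)^2 ≡ 10^2 = 100 ≡ 100 (mod 1879)
10^4 = (10^2)^2 ≡ 100^2 = 10000 ≡ 605 (mod 1879)
10^8 = (10^4)^2 ≡ 605^2 = 366025 ≡ 1499 (mod 1879)
10^9 = 10^8 · 10^1 ≡ 1499 · 10 ≡ 1837 (mod 1879).
So B = 1837. Host X then computes K = B^a mod p = 1837^42 mod 1879.
1837^1 ≡ 1837 (mod 1879)
1837^2 = (1837^1)^2 ≡ 1837^2 = 3374569 ≡ 1764 (mod 1879)
1837^4 = (1837^2)^2 ≡ 1764^2 = 3111696 ≡ 72 (mod 1879)
1837^8 = (1837^4)^2 ≡ 72^2 = 5184 ≡ 1426 (mod 1879)
1837^16 = (1837^8)^2 ≡ 1426^2 = 2033476 ≡ 398 (mod 1879)
1837^32 = (1837^16)^2 ≡ 398^2 = 158404 ≡ 568 (mod 1879)
1837^42 = 1837^32 · 1837^8 · 1837^2 ≡ 568 · 1426 · 1764 ≡ 1347 (mod 1879).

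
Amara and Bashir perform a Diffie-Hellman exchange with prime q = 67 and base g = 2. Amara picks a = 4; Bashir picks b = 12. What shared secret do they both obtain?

62

Bashir sends B = g^b mod q = 2^12 mod 67.
2^1 ≡ 2 (mod 67)
2^2 = (2^1)^2 ≡ 2^2 = 4 ≡ 4 (mod 67)
2^4 = (2^2)^2 ≡ 4^2 = 16 ≡ 16 (mod 67)
2^8 = (2^4)^2 ≡ 16^2 = 256 ≡ 55 (mod 67)
2^12 = 2^8 · 2^4 ≡ 55 · 16 ≡ 9 (mod 67).
So B = 9. Amara then computes K = B^a mod q = 9^4 mod 67.
9^1 ≡ 9 (mod 67)
9^2 = (9^1)^2 ≡ 9^2 = 81 ≡ 14 (mod 67)
9^4 = (9^2)^2 ≡ 14^2 = 196 ≡ 62 (mod 67)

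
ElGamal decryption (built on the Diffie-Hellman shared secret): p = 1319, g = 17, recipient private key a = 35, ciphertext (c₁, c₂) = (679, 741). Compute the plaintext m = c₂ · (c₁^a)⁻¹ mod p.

1097

Shared mask s = c₁^a mod p = 679^35 mod 1319.
679^1 ≡ 679 (mod 1319)
679^2 = (679^1)^2 ≡ 679^2 = 461041 ≡ 710 (mod 1319)
679^4 = (679^2)^2 ≡ 710^2 = 504100 ≡ 242 (mod 1319)
679^8 = (679^4)^2 ≡ 242^2 = 58564 ≡ 528 (mod 1319)
679^16 = (679^8)^2 ≡ 528^2 = 278784 ≡ 475 (mod 1319)
679^32 = (679^16)^2 ≡ 475^2 = 225625 ≡ 76 (mod 1319)
679^35 = 679^32 · 679^2 · 679^1 ≡ 76 · 710 · 679 ≡ 977 (mod 1319).
So s = 977; s⁻¹ ≡ 1292 (mod 1319).
m = c₂ · s⁻¹ mod 1319 = 741 · 1292 mod 1319 = 1097.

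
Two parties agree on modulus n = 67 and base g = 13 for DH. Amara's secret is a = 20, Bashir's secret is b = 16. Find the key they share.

Amara sends A = g^a mod n = 13^20 mod 67.
13^1 ≡ 13 (mod 67)
13^2 = (13^1)^2 ≡ 13^2 = 169 ≡ 35 (mod 67)
13^4 = (13^2)^2 ≡ 35^2 = 1225 ≡ 19 (mod 67)
13^8 = (13^4)^2 ≡ 19^2 = 361 ≡ 26 (mod 67)
13^16 = (13^8)^2 ≡ 26^2 = 676 ≡ 6 (mod 67)
13^20 = 13^16 · 13^4 ≡ 6 · 19 ≡ 47 (mod 67).
So A = 47. Bashir then computes K = A^b mod n = 47^16 mod 67.
47^1 ≡ 47 (mod 67)
47^2 = (47^1)^2 ≡ 47^2 = 2209 ≡ 65 (mod 67)
47^4 = (47^2)^2 ≡ 65^2 = 4225 ≡ 4 (mod 67)
47^8 = (47^4)^2 ≡ 4^2 = 16 ≡ 16 (mod 67)
47^16 = (47^8)^2 ≡ 16^2 = 256 ≡ 55 (mod 67)

55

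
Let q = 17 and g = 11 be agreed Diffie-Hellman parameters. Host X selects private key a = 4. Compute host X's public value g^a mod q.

Public value = 11^4 mod 17.
11^1 ≡ 11 (mod 17)
11^2 = (11^1)^2 ≡ 11^2 = 121 ≡ 2 (mod 17)
11^4 = (11^2)^2 ≡ 2^2 = 4 ≡ 4 (mod 17)

4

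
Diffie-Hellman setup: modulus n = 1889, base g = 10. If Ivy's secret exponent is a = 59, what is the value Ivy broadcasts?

1888

Public value = 10^59 mod 1889.
10^1 ≡ 10 (mod 1889)
10^2 = (10^1)^2 ≡ 10^2 = 100 ≡ 100 (mod 1889)
10^4 = (10^2)^2 ≡ 100^2 = 10000 ≡ 555 (mod 1889)
10^8 = (10^4)^2 ≡ 555^2 = 308025 ≡ 118 (mod 1889)
10^16 = (10^8)^2 ≡ 118^2 = 13924 ≡ 701 (mod 1889)
10^32 = (10^16)^2 ≡ 701^2 = 491401 ≡ 261 (mod 1889)
10^59 = 10^32 · 10^16 · 10^8 · 10^2 · 10^1 ≡ 261 · 701 · 118 · 100 · 10 ≡ 1888 (mod 1889).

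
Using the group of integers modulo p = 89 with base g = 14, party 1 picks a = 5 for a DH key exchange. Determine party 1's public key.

Public value = 14^5 mod 89.
14^1 ≡ 14 (mod 89)
14^2 = (14^1)^2 ≡ 14^2 = 196 ≡ 18 (mod 89)
14^4 = (14^2)^2 ≡ 18^2 = 324 ≡ 57 (mod 89)
14^5 = 14^4 · 14^1 ≡ 57 · 14 ≡ 86 (mod 89).

86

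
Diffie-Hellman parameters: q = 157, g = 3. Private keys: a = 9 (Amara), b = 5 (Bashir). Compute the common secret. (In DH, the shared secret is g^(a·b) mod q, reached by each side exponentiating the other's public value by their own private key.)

56

Bashir sends B = g^b mod q = 3^5 mod 157.
3^1 ≡ 3 (mod 157)
3^2 = (3^1)^2 ≡ 3^2 = 9 ≡ 9 (mod 157)
3^4 = (3^2)^2 ≡ 9^2 = 81 ≡ 81 (mod 157)
3^5 = 3^4 · 3^1 ≡ 81 · 3 ≡ 86 (mod 157).
So B = 86. Amara then computes K = B^a mod q = 86^9 mod 157.
86^1 ≡ 86 (mod 157)
86^2 = (86^1)^2 ≡ 86^2 = 7396 ≡ 17 (mod 157)
86^4 = (86^2)^2 ≡ 17^2 = 289 ≡ 132 (mod 157)
86^8 = (86^4)^2 ≡ 132^2 = 17424 ≡ 154 (mod 157)
86^9 = 86^8 · 86^1 ≡ 154 · 86 ≡ 56 (mod 157).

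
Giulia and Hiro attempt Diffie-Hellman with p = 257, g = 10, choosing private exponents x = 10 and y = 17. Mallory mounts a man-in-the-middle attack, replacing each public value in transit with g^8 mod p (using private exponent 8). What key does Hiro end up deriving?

242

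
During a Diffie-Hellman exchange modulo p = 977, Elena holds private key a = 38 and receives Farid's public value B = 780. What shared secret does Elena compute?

663

Shared key K = 780^38 mod 977.
780^1 ≡ 780 (mod 977)
780^2 = (780^1)^2 ≡ 780^2 = 608400 ≡ 706 (mod 977)
780^4 = (780^2)^2 ≡ 706^2 = 498436 ≡ 166 (mod 977)
780^8 = (780^4)^2 ≡ 166^2 = 27556 ≡ 200 (mod 977)
780^16 = (780^8)^2 ≡ 200^2 = 40000 ≡ 920 (mod 977)
780^32 = (780^16)^2 ≡ 920^2 = 846400 ≡ 318 (mod 977)
780^38 = 780^32 · 780^4 · 780^2 ≡ 318 · 166 · 706 ≡ 663 (mod 977).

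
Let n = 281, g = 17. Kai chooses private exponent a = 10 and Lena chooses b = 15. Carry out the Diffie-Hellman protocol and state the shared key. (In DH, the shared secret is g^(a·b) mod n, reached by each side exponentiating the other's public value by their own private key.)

172

Kai sends A = g^a mod n = 17^10 mod 281.
17^1 ≡ 17 (mod 281)
17^2 = (17^1)^2 ≡ 17^2 = 289 ≡ 8 (mod 281)
17^4 = (17^2)^2 ≡ 8^2 = 64 ≡ 64 (mod 281)
17^8 = (17^4)^2 ≡ 64^2 = 4096 ≡ 162 (mod 281)
17^10 = 17^8 · 17^2 ≡ 162 · 8 ≡ 172 (mod 281).
So A = 172. Lena then computes K = A^b mod n = 172^15 mod 281.
172^1 ≡ 172 (mod 281)
172^2 = (172^1)^2 ≡ 172^2 = 29584 ≡ 79 (mod 281)
172^4 = (172^2)^2 ≡ 79^2 = 6241 ≡ 59 (mod 281)
172^8 = (172^4)^2 ≡ 59^2 = 3481 ≡ 109 (mod 281)
172^15 = 172^8 · 172^4 · 172^2 · 172^1 ≡ 109 · 59 · 79 · 172 ≡ 172 (mod 281).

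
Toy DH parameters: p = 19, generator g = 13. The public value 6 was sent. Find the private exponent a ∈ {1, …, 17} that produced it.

10

Try successive powers of 13 modulo 19:
13^1 ≡ 13
13^2 ≡ 17
13^3 ≡ 12
13^4 ≡ 4
13^5 ≡ 14
13^6 ≡ 11
13^7 ≡ 10
13^8 ≡ 16
13^9 ≡ 18
13^10 ≡ 6
Found: a = 10.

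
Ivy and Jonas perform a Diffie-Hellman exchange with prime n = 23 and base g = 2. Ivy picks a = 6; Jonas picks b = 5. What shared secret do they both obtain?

3

Jonas sends B = g^b mod n = 2^5 mod 23.
2^1 ≡ 2 (mod 23)
2^2 = (2^1)^2 ≡ 2^2 = 4 ≡ 4 (mod 23)
2^4 = (2^2)^2 ≡ 4^2 = 16 ≡ 16 (mod 23)
2^5 = 2^4 · 2^1 ≡ 16 · 2 ≡ 9 (mod 23).
So B = 9. Ivy then computes K = B^a mod n = 9^6 mod 23.
9^1 ≡ 9 (mod 23)
9^2 = (9^1)^2 ≡ 9^2 = 81 ≡ 12 (mod 23)
9^4 = (9^2)^2 ≡ 12^2 = 144 ≡ 6 (mod 23)
9^6 = 9^4 · 9^2 ≡ 6 · 12 ≡ 3 (mod 23).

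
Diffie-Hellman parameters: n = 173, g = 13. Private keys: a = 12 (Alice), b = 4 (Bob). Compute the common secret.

138

Bob sends B = g^b mod n = 13^4 mod 173.
13^1 ≡ 13 (mod 173)
13^2 = (13^1)^2 ≡ 13^2 = 169 ≡ 169 (mod 173)
13^4 = (13^2)^2 ≡ 169^2 = 28561 ≡ 16 (mod 173)
So B = 16. Alice then computes K = B^a mod n = 16^12 mod 173.
16^1 ≡ 16 (mod 173)
16^2 = (16^1)^2 ≡ 16^2 = 256 ≡ 83 (mod 173)
16^4 = (16^2)^2 ≡ 83^2 = 6889 ≡ 142 (mod 173)
16^8 = (16^4)^2 ≡ 142^2 = 20164 ≡ 96 (mod 173)
16^12 = 16^8 · 16^4 ≡ 96 · 142 ≡ 138 (mod 173).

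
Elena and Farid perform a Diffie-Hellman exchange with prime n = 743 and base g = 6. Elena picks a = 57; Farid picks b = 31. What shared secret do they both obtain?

Farid sends B = g^b mod n = 6^31 mod 743.
6^1 ≡ 6 (mod 743)
6^2 = (6^1)^2 ≡ 6^2 = 36 ≡ 36 (mod 743)
6^4 = (6^2)^2 ≡ 36^2 = 1296 ≡ 553 (mod 743)
6^8 = (6^4)^2 ≡ 553^2 = 305809 ≡ 436 (mod 743)
6^16 = (6^8)^2 ≡ 436^2 = 190096 ≡ 631 (mod 743)
6^31 = 6^16 · 6^8 · 6^4 · 6^2 · 6^1 ≡ 631 · 436 · 553 · 36 · 6 ≡ 357 (mod 743).
So B = 357. Elena then computes K = B^a mod n = 357^57 mod 743.
357^1 ≡ 357 (mod 743)
357^2 = (357^1)^2 ≡ 357^2 = 127449 ≡ 396 (mod 743)
357^4 = (357^2)^2 ≡ 396^2 = 156816 ≡ 43 (mod 743)
357^8 = (357^4)^2 ≡ 43^2 = 1849 ≡ 363 (mod 743)
357^16 = (357^8)^2 ≡ 363^2 = 131769 ≡ 258 (mod 743)
357^32 = (357^16)^2 ≡ 258^2 = 66564 ≡ 437 (mod 743)
357^57 = 357^32 · 357^16 · 357^8 · 357^1 ≡ 437 · 258 · 363 · 357 ≡ 730 (mod 743).

730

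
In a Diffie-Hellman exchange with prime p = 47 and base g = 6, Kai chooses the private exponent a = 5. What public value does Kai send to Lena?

Public value = 6^5 mod 47.
6^1 ≡ 6 (mod 47)
6^2 = (6^1)^2 ≡ 6^2 = 36 ≡ 36 (mod 47)
6^4 = (6^2)^2 ≡ 36^2 = 1296 ≡ 27 (mod 47)
6^5 = 6^4 · 6^1 ≡ 27 · 6 ≡ 21 (mod 47).

21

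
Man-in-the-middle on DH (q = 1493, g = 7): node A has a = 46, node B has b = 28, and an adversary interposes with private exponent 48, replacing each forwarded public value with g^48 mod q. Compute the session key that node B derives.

Node B receives an adversary's public value M = 7^48 mod 1493 instead of the honest one.
7^1 ≡ 7 (mod 1493)
7^2 = (7^1)^2 ≡ 7^2 = 49 ≡ 49 (mod 1493)
7^4 = (7^2)^2 ≡ 49^2 = 2401 ≡ 908 (mod 1493)
7^8 = (7^4)^2 ≡ 908^2 = 824464 ≡ 328 (mod 1493)
7^16 = (7^8)^2 ≡ 328^2 = 107584 ≡ 88 (mod 1493)
7^32 = (7^16)^2 ≡ 88^2 = 7744 ≡ 279 (mod 1493)
7^48 = 7^32 · 7^16 ≡ 279 · 88 ≡ 664 (mod 1493).
So M = 664. Node B computes K = M^28 mod 1493.
664^1 ≡ 664 (mod 1493)
664^2 = (664^1)^2 ≡ 664^2 = 440896 ≡ 461 (mod 1493)
664^4 = (664^2)^2 ≡ 461^2 = 212521 ≡ 515 (mod 1493)
664^8 = (664^4)^2 ≡ 515^2 = 265225 ≡ 964 (mod 1493)
664^16 = (664^8)^2 ≡ 964^2 = 929296 ≡ 650 (mod 1493)
664^28 = 664^16 · 664^8 · 664^4 ≡ 650 · 964 · 515 ≡ 487 (mod 1493).

487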